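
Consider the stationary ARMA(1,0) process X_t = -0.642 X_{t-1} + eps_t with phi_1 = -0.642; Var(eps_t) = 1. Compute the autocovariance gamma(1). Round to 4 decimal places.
\gamma(1) = -1.0921

Multiply the model equation by X_{t-k} and take expectations. With theta_0 = psi_0 = 1 and psi_j the MA(infinity) weights, this gives
  gamma(k) - sum_i phi_i gamma(k-i) = c_k,
  c_k = sigma^2 * sum_{j=k..q} theta_j psi_{j-k}   (c_k = 0 for k > q),
using gamma(-m) = gamma(m).
Pure AR (q = 0): c_0 = sigma^2 = 1, c_k = 0 for k >= 1.
Equations for k = 0 and k = 1 (AR order 1):
  gamma(0) = phi_1 gamma(1) + c_0
  gamma(1) = phi_1 gamma(0) + c_1
Substituting the second into the first: gamma(0) (1 - phi_1^2) = c_0 + phi_1 c_1, so
  gamma(0) = c_0 / (1 - phi_1^2) = 1 / (1 - (-0.642)^2) = 1 / 0.587836 = 1.701155.
  gamma(1) = phi_1 gamma(0) = (-0.642)(1.701155) = -1.092141.
Therefore gamma(1) = -1.0921 (to 4 decimal places).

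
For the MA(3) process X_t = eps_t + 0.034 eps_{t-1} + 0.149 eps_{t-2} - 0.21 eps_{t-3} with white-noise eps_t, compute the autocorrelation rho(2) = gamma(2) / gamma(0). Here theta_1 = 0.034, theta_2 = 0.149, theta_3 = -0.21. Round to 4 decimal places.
\rho(2) = 0.1329

For an MA(q) process with theta_0 = 1, the autocovariance is
  gamma(k) = sigma^2 * sum_{i=0..q-k} theta_i * theta_{i+k},
and rho(k) = gamma(k) / gamma(0). Sigma^2 cancels.
  numerator   = (1)*(0.149) + (0.034)*(-0.21) = 0.14186.
  denominator = (1)^2 + (0.034)^2 + (0.149)^2 + (-0.21)^2 = 1.067457.
  rho(2) = 0.14186 / 1.067457 = 0.1329.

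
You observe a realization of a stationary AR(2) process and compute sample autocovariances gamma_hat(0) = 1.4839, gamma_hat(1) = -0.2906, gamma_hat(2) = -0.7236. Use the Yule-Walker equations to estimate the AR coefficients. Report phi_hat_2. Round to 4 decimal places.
\hat\phi_{2} = -0.5470

The Yule-Walker equations for an AR(p) process read, in matrix form,
  Gamma_p phi = r_p,   with   (Gamma_p)_{ij} = gamma(|i - j|),
                       (r_p)_i = gamma(i),   i,j = 1..p.
Substitute the sample gammas (Toeplitz matrix and right-hand side of size 2):
  Gamma_p = [[1.4839, -0.2906], [-0.2906, 1.4839]]
  r_p     = [-0.2906, -0.7236]
Written out:
  1.4839 phi_1 - 0.2906 phi_2 = -0.2906
  -0.2906 phi_1 + 1.4839 phi_2 = -0.7236
Solve by Cramer's rule:
  det = gamma(0)^2 - gamma(1)^2 = (1.4839)^2 - (-0.2906)^2 = 2.20195921 - 0.08444836 = 2.11751085
  phi_hat_1 = [gamma(1) gamma(0) - gamma(1) gamma(2)] / det = [(-0.2906)(1.4839) - (-0.2906)(-0.7236)] / 2.11751085 = -0.6414995 / 2.11751085 = -0.3029
  phi_hat_2 = [gamma(0) gamma(2) - gamma(1)^2] / det = [(1.4839)(-0.7236) - (-0.2906)^2] / 2.11751085 = -1.1581984 / 2.11751085 = -0.547
So phi_hat = [-0.3029, -0.5470].
Therefore phi_hat_2 = -0.5470.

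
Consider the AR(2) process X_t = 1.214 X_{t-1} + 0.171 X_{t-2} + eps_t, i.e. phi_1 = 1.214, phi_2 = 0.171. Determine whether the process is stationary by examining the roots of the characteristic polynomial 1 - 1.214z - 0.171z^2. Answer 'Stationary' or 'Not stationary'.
\text{Not stationary}

The AR(p) characteristic polynomial is P(z) = 1 - 1.214z - 0.171z^2.
Stationarity requires all roots to lie outside the unit circle, i.e. |z| > 1 for every root.
Set 1 + (-1.214) z + (-0.171) z^2 = 0, i.e. a z^2 + b z + c = 0 with a = -0.171, b = -1.214, c = 1.
Discriminant D = b^2 - 4ac = (-1.214)^2 - 4*(-0.171)*1 = 1.473796 - (-0.684) = 2.157796.
D >= 0, so the roots are real: z = (-b +/- sqrt(D)) / (2a) = (1.214 +/- 1.468944) / (-0.342).
  z_1 = (1.214 + 1.468944) / (-0.342) = -7.8449,   |z_1| = 7.8449.
  z_2 = (1.214 - 1.468944) / (-0.342) = 0.7454,   |z_2| = 0.7454.
Moduli of all roots: 7.8449, 0.7454.
All moduli strictly greater than 1? No.
Verdict: Not stationary.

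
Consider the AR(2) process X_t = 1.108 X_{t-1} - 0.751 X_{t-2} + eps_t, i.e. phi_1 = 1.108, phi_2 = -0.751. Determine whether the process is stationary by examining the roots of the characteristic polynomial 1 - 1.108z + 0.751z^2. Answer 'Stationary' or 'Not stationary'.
\text{Stationary}

The AR(p) characteristic polynomial is P(z) = 1 - 1.108z + 0.751z^2.
Stationarity requires all roots to lie outside the unit circle, i.e. |z| > 1 for every root.
Set 1 + (-1.108) z + (0.751) z^2 = 0, i.e. a z^2 + b z + c = 0 with a = 0.751, b = -1.108, c = 1.
Discriminant D = b^2 - 4ac = (-1.108)^2 - 4*(0.751)*1 = 1.227664 - (3.004) = -1.776336.
D < 0, so the roots are the complex-conjugate pair z = (-b +/- i sqrt(-D)) / (2a) = 0.7377 +/- 0.8873i.
For a conjugate pair |z|^2 = z * conj(z) = (product of roots) = c/a = 1/(0.751) = 1.331558, so |z| = sqrt(1.331558) = 1.1539 for both roots.
Moduli of all roots: 1.1539, 1.1539.
All moduli strictly greater than 1? Yes.
Verdict: Stationary.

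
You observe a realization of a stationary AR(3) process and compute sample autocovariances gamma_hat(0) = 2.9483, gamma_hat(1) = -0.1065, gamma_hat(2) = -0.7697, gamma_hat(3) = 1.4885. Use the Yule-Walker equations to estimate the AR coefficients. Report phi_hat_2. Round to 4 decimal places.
\hat\phi_{2} = -0.2390

The Yule-Walker equations for an AR(p) process read, in matrix form,
  Gamma_p phi = r_p,   with   (Gamma_p)_{ij} = gamma(|i - j|),
                       (r_p)_i = gamma(i),   i,j = 1..p.
Substitute the sample gammas (Toeplitz matrix and right-hand side of size 3):
  Gamma_p = [[2.9483, -0.1065, -0.7697], [-0.1065, 2.9483, -0.1065], [-0.7697, -0.1065, 2.9483]]
  r_p     = [-0.1065, -0.7697, 1.4885]
Written out (R1..R3):
  (R1) 2.9483 phi_1 - 0.1065 phi_2 - 0.7697 phi_3 = -0.1065
  (R2) -0.1065 phi_1 + 2.9483 phi_2 - 0.1065 phi_3 = -0.7697
  (R3) -0.7697 phi_1 - 0.1065 phi_2 + 2.9483 phi_3 = 1.4885
Gaussian elimination:
  R2 <- R2 - (-0.1065/2.9483) R1 = R2 - (-0.036123) R1:  2.944453 phi_2 - 0.134303 phi_3 = -0.773547
  R3 <- R3 - (-0.7697/2.9483) R1 = R3 - (-0.261066) R1:  -0.134303 phi_2 + 2.747358 phi_3 = 1.460697
  R3 <- R3 - (-0.134303/2.944453) R2 = R3 - (-0.045612) R2:  2.741232 phi_3 = 1.425413
Back-substitution:
  phi_hat_3 = 1.425413 / 2.741232 = 0.51999
  phi_hat_2 = (-0.773547 - (-0.134303)(0.51999)) / 2.944453 = -0.238995
  phi_hat_1 = (-0.1065 - (-0.1065)(-0.238995) - (-0.7697)(0.51999)) / 2.9483 = 0.090996
So phi_hat = [0.0910, -0.2390, 0.5200].
Therefore phi_hat_2 = -0.2390.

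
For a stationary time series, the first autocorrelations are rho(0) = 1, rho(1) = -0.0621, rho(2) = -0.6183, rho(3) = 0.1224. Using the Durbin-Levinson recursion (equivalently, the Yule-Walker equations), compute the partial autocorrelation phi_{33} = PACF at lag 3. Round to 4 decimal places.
\phi_{33} = 0.0350

The PACF at lag k is phi_{kk}, the last component of the solution
to the Yule-Walker system G_k phi = r_k where
  (G_k)_{ij} = rho(|i - j|), (r_k)_i = rho(i), i,j = 1..k.
Equivalently, Durbin-Levinson gives phi_{kk} iteratively:
  phi_{11} = rho(1)
  phi_{kk} = [rho(k) - sum_{j=1..k-1} phi_{k-1,j} rho(k-j)]
            / [1 - sum_{j=1..k-1} phi_{k-1,j} rho(j)],
  phi_{k,j} = phi_{k-1,j} - phi_{kk} phi_{k-1,k-j},  j = 1..k-1.
Step k = 1:
  phi_11 = rho(1) = -0.0621.
Step k = 2:
  phi_22 = [rho(2) - phi_11 rho(1)] / [1 - phi_11 rho(1)] = [-0.6183 - (-0.0621)(-0.0621)] / [1 - (-0.0621)(-0.0621)]
         = -0.62215641 / 0.99614359 = -0.624565.
  Update: phi_21 = phi_11 - phi_22 phi_11 = -0.0621 - (-0.624565)(-0.0621) = -0.100885.
Step k = 3:
  phi_33 = [rho(3) - phi_21 rho(2) - phi_22 rho(1)] / [1 - phi_21 rho(1) - phi_22 rho(2)]
    numerator   = 0.1224 - (-0.100885)(-0.6183) - (-0.624565)(-0.0621) = 0.02123702
    denominator = 1 - (-0.100885)(-0.0621) - (-0.624565)(-0.6183) = 0.60756648
  phi_33 = 0.02123702 / 0.60756648 = 0.035.
Therefore phi_{33} = 0.0350.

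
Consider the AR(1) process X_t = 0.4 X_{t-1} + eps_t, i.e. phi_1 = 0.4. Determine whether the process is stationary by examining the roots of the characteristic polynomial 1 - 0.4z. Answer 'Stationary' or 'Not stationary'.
\text{Stationary}

The AR(p) characteristic polynomial is P(z) = 1 - 0.4z.
Stationarity requires all roots to lie outside the unit circle, i.e. |z| > 1 for every root.
This is linear in z: 1 + (-0.4) z = 0  =>  z = -1/(-0.4) = 2.5,  |z| = 2.5.
Moduli of all roots: 2.5000.
All moduli strictly greater than 1? Yes.
Verdict: Stationary.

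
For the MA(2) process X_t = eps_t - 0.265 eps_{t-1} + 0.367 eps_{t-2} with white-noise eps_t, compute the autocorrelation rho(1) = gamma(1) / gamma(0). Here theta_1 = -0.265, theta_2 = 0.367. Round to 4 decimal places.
\rho(1) = -0.3006

For an MA(q) process with theta_0 = 1, the autocovariance is
  gamma(k) = sigma^2 * sum_{i=0..q-k} theta_i * theta_{i+k},
and rho(k) = gamma(k) / gamma(0). Sigma^2 cancels.
  numerator   = (1)*(-0.265) + (-0.265)*(0.367) = -0.362255.
  denominator = (1)^2 + (-0.265)^2 + (0.367)^2 = 1.204914.
  rho(1) = -0.362255 / 1.204914 = -0.3006.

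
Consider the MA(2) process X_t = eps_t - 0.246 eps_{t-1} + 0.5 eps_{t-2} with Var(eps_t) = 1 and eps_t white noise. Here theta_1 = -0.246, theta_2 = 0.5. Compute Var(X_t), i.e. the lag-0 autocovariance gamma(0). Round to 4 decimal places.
\gamma(0) = 1.3105

For an MA(q) process X_t = eps_t + sum_i theta_i eps_{t-i} with
Var(eps_t) = sigma^2, the variance is
  gamma(0) = sigma^2 * (1 + sum_i theta_i^2).
  sum_i theta_i^2 = (-0.246)^2 + (0.5)^2 = 0.060516 + 0.25 = 0.310516.
  gamma(0) = 1 * (1 + 0.310516) = 1 * 1.310516 = 1.310516, which rounds to 1.3105.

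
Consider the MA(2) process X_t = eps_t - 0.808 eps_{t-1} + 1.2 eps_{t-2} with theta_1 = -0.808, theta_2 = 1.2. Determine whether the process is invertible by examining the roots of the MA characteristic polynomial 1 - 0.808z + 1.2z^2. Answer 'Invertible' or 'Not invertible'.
\text{Not invertible}

The MA(q) characteristic polynomial is P(z) = 1 - 0.808z + 1.2z^2.
Invertibility requires all roots to lie outside the unit circle, i.e. |z| > 1 for every root.
Set 1 + (-0.808) z + (1.2) z^2 = 0, i.e. a z^2 + b z + c = 0 with a = 1.2, b = -0.808, c = 1.
Discriminant D = b^2 - 4ac = (-0.808)^2 - 4*(1.2)*1 = 0.652864 - (4.8) = -4.147136.
D < 0, so the roots are the complex-conjugate pair z = (-b +/- i sqrt(-D)) / (2a) = 0.3367 +/- 0.8485i.
For a conjugate pair |z|^2 = z * conj(z) = (product of roots) = c/a = 1/(1.2) = 0.833333, so |z| = sqrt(0.833333) = 0.9129 for both roots.
Moduli of all roots: 0.9129, 0.9129.
All moduli strictly greater than 1? No.
Verdict: Not invertible.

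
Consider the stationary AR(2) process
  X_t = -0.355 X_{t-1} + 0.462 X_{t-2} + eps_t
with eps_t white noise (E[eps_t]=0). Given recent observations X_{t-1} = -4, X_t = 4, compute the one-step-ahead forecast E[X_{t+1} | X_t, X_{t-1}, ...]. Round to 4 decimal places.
E[X_{t+1} \mid \mathcal F_t] = -3.2680

For an AR(p) model X_t = c + sum_i phi_i X_{t-i} + eps_t, the
one-step-ahead conditional mean is
  E[X_{t+1} | X_t, ...] = c + sum_i phi_i X_{t+1-i}.
Substitute known values:
  E[X_{t+1} | ...] = (-0.355) * (4) + (0.462) * (-4)
                   = -3.2680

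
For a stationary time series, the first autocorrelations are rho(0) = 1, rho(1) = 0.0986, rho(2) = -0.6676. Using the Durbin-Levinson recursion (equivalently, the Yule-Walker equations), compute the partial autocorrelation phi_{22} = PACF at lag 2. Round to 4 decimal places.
\phi_{22} = -0.6840

The PACF at lag k is phi_{kk}, the last component of the solution
to the Yule-Walker system G_k phi = r_k where
  (G_k)_{ij} = rho(|i - j|), (r_k)_i = rho(i), i,j = 1..k.
Equivalently, Durbin-Levinson gives phi_{kk} iteratively:
  phi_{11} = rho(1)
  phi_{kk} = [rho(k) - sum_{j=1..k-1} phi_{k-1,j} rho(k-j)]
            / [1 - sum_{j=1..k-1} phi_{k-1,j} rho(j)],
  phi_{k,j} = phi_{k-1,j} - phi_{kk} phi_{k-1,k-j},  j = 1..k-1.
Step k = 1:
  phi_11 = rho(1) = 0.0986.
Step k = 2:
  phi_22 = [rho(2) - phi_11 rho(1)] / [1 - phi_11 rho(1)] = [-0.6676 - (0.0986)(0.0986)] / [1 - (0.0986)(0.0986)]
         = -0.67732196 / 0.99027804 = -0.684.
Therefore phi_{22} = -0.6840.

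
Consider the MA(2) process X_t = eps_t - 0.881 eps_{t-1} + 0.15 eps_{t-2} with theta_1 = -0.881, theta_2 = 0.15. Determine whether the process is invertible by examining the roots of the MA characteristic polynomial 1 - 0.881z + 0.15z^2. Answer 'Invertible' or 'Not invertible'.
\text{Invertible}

The MA(q) characteristic polynomial is P(z) = 1 - 0.881z + 0.15z^2.
Invertibility requires all roots to lie outside the unit circle, i.e. |z| > 1 for every root.
Set 1 + (-0.881) z + (0.15) z^2 = 0, i.e. a z^2 + b z + c = 0 with a = 0.15, b = -0.881, c = 1.
Discriminant D = b^2 - 4ac = (-0.881)^2 - 4*(0.15)*1 = 0.776161 - (0.6) = 0.176161.
D >= 0, so the roots are real: z = (-b +/- sqrt(D)) / (2a) = (0.881 +/- 0.419715) / (0.3).
  z_1 = (0.881 + 0.419715) / (0.3) = 4.3357,   |z_1| = 4.3357.
  z_2 = (0.881 - 0.419715) / (0.3) = 1.5376,   |z_2| = 1.5376.
Moduli of all roots: 4.3357, 1.5376.
All moduli strictly greater than 1? Yes.
Verdict: Invertible.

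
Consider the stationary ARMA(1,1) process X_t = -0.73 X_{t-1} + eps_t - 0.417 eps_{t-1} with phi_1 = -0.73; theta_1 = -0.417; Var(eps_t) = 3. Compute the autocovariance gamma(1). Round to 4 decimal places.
\gamma(1) = -9.6092

Multiply the model equation by X_{t-k} and take expectations. With theta_0 = psi_0 = 1 and psi_j the MA(infinity) weights, this gives
  gamma(k) - sum_i phi_i gamma(k-i) = c_k,
  c_k = sigma^2 * sum_{j=k..q} theta_j psi_{j-k}   (c_k = 0 for k > q),
using gamma(-m) = gamma(m).
psi-weights needed (psi_j = theta_j + sum_i phi_i psi_{j-i}):
  psi_1 = theta_1 + phi_1 = -0.417 + (-0.73) = -1.147
Right-hand sides:
  c_0 = sigma^2 (1 + theta_1 psi_1) = 3 * (1 + (-0.417)(-1.147)) = 3 * 1.478299 = 4.434897
  c_1 = sigma^2 theta_1 = 3 * (-0.417) = -1.251
  c_2 = 0
Equations for k = 0 and k = 1 (AR order 1):
  gamma(0) = phi_1 gamma(1) + c_0
  gamma(1) = phi_1 gamma(0) + c_1
Substituting the second into the first: gamma(0) (1 - phi_1^2) = c_0 + phi_1 c_1, so
  gamma(0) = (c_0 + phi_1 c_1) / (1 - phi_1^2) = (4.434897 + (-0.73)(-1.251)) / (1 - (-0.73)^2) = 5.348127 / 0.4671 = 11.44964.
  gamma(1) = phi_1 gamma(0) + c_1 = (-0.73)(11.44964) + (-1.251) = -9.609237.
Therefore gamma(1) = -9.6092 (to 4 decimal places).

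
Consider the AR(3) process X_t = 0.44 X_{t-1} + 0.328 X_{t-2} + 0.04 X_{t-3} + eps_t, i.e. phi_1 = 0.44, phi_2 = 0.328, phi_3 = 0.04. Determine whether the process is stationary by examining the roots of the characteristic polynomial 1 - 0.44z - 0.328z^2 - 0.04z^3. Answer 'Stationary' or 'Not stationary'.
\text{Stationary}

The AR(p) characteristic polynomial is P(z) = 1 - 0.44z - 0.328z^2 - 0.04z^3.
Stationarity requires all roots to lie outside the unit circle, i.e. |z| > 1 for every root.
Degree 3: look for a simple real root z0 first, then factor out (1 - z/z0) and solve the remaining quadratic.
Testing z0 = -5: P(-5) = 1 + (-0.44)(-5) + (-0.328)(-5)^2 + (-0.04)(-5)^3
  = 1 + (2.2) + (-8.2) + (5) = 0.  So z_0 = -5 is a root, |z_0| = 5.
Divide out the factor (1 + 0.2 z) = (1 - z/z0) (since 1/z0 = -0.2):
  P(z) = (1 + 0.2 z)(1 + (-0.64) z + (-0.2) z^2)
  [check: z-coef -0.64 - (-0.2) = -0.44; z^2-coef -0.2 - (-0.2)(-0.64) = -0.328; z^3-coef -(-0.2)(-0.2) = -0.04.]
Remaining roots from the quadratic factor 1 + (-0.64) z + (-0.2) z^2:
  Set 1 + (-0.64) z + (-0.2) z^2 = 0, i.e. a z^2 + b z + c = 0 with a = -0.2, b = -0.64, c = 1.
  Discriminant D = b^2 - 4ac = (-0.64)^2 - 4*(-0.2)*1 = 0.4096 - (-0.8) = 1.2096.
  D >= 0, so the roots are real: z = (-b +/- sqrt(D)) / (2a) = (0.64 +/- 1.099818) / (-0.4).
    z_1 = (0.64 + 1.099818) / (-0.4) = -4.3495,   |z_1| = 4.3495.
    z_2 = (0.64 - 1.099818) / (-0.4) = 1.1495,   |z_2| = 1.1495.
Moduli of all roots: 5.0000, 4.3495, 1.1495.
All moduli strictly greater than 1? Yes.
Verdict: Stationary.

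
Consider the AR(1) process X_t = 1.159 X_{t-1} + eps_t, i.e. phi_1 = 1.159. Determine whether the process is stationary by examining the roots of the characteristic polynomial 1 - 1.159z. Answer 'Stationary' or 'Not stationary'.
\text{Not stationary}

The AR(p) characteristic polynomial is P(z) = 1 - 1.159z.
Stationarity requires all roots to lie outside the unit circle, i.e. |z| > 1 for every root.
This is linear in z: 1 + (-1.159) z = 0  =>  z = -1/(-1.159) = 0.862813,  |z| = 0.862813.
Moduli of all roots: 0.8628.
All moduli strictly greater than 1? No.
Verdict: Not stationary.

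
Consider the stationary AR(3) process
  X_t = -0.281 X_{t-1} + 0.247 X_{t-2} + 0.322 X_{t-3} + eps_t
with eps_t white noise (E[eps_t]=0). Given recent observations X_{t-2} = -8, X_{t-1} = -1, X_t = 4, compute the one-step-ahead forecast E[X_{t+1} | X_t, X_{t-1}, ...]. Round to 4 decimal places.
E[X_{t+1} \mid \mathcal F_t] = -3.9470

For an AR(p) model X_t = c + sum_i phi_i X_{t-i} + eps_t, the
one-step-ahead conditional mean is
  E[X_{t+1} | X_t, ...] = c + sum_i phi_i X_{t+1-i}.
Substitute known values:
  E[X_{t+1} | ...] = (-0.281) * (4) + (0.247) * (-1) + (0.322) * (-8)
                   = -3.9470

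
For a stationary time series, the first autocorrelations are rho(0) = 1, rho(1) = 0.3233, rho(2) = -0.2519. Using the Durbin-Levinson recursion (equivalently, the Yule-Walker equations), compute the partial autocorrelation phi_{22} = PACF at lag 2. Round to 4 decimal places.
\phi_{22} = -0.3980

The PACF at lag k is phi_{kk}, the last component of the solution
to the Yule-Walker system G_k phi = r_k where
  (G_k)_{ij} = rho(|i - j|), (r_k)_i = rho(i), i,j = 1..k.
Equivalently, Durbin-Levinson gives phi_{kk} iteratively:
  phi_{11} = rho(1)
  phi_{kk} = [rho(k) - sum_{j=1..k-1} phi_{k-1,j} rho(k-j)]
            / [1 - sum_{j=1..k-1} phi_{k-1,j} rho(j)],
  phi_{k,j} = phi_{k-1,j} - phi_{kk} phi_{k-1,k-j},  j = 1..k-1.
Step k = 1:
  phi_11 = rho(1) = 0.3233.
Step k = 2:
  phi_22 = [rho(2) - phi_11 rho(1)] / [1 - phi_11 rho(1)] = [-0.2519 - (0.3233)(0.3233)] / [1 - (0.3233)(0.3233)]
         = -0.35642289 / 0.89547711 = -0.398.
Therefore phi_{22} = -0.3980.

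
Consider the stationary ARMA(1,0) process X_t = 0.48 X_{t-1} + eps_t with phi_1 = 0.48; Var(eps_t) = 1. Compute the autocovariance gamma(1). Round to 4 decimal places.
\gamma(1) = 0.6237

Multiply the model equation by X_{t-k} and take expectations. With theta_0 = psi_0 = 1 and psi_j the MA(infinity) weights, this gives
  gamma(k) - sum_i phi_i gamma(k-i) = c_k,
  c_k = sigma^2 * sum_{j=k..q} theta_j psi_{j-k}   (c_k = 0 for k > q),
using gamma(-m) = gamma(m).
Pure AR (q = 0): c_0 = sigma^2 = 1, c_k = 0 for k >= 1.
Equations for k = 0 and k = 1 (AR order 1):
  gamma(0) = phi_1 gamma(1) + c_0
  gamma(1) = phi_1 gamma(0) + c_1
Substituting the second into the first: gamma(0) (1 - phi_1^2) = c_0 + phi_1 c_1, so
  gamma(0) = c_0 / (1 - phi_1^2) = 1 / (1 - (0.48)^2) = 1 / 0.7696 = 1.299376.
  gamma(1) = phi_1 gamma(0) = (0.48)(1.299376) = 0.623701.
Therefore gamma(1) = 0.6237 (to 4 decimal places).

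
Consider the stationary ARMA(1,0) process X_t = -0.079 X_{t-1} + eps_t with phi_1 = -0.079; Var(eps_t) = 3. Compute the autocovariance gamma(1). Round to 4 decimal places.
\gamma(1) = -0.2385

Multiply the model equation by X_{t-k} and take expectations. With theta_0 = psi_0 = 1 and psi_j the MA(infinity) weights, this gives
  gamma(k) - sum_i phi_i gamma(k-i) = c_k,
  c_k = sigma^2 * sum_{j=k..q} theta_j psi_{j-k}   (c_k = 0 for k > q),
using gamma(-m) = gamma(m).
Pure AR (q = 0): c_0 = sigma^2 = 3, c_k = 0 for k >= 1.
Equations for k = 0 and k = 1 (AR order 1):
  gamma(0) = phi_1 gamma(1) + c_0
  gamma(1) = phi_1 gamma(0) + c_1
Substituting the second into the first: gamma(0) (1 - phi_1^2) = c_0 + phi_1 c_1, so
  gamma(0) = c_0 / (1 - phi_1^2) = 3 / (1 - (-0.079)^2) = 3 / 0.993759 = 3.018841.
  gamma(1) = phi_1 gamma(0) = (-0.079)(3.018841) = -0.238488.
Therefore gamma(1) = -0.2385 (to 4 decimal places).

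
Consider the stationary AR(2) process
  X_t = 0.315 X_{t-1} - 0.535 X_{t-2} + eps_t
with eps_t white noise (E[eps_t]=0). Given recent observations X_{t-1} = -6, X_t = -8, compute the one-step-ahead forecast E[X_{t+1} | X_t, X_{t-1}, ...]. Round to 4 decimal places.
E[X_{t+1} \mid \mathcal F_t] = 0.6900

For an AR(p) model X_t = c + sum_i phi_i X_{t-i} + eps_t, the
one-step-ahead conditional mean is
  E[X_{t+1} | X_t, ...] = c + sum_i phi_i X_{t+1-i}.
Substitute known values:
  E[X_{t+1} | ...] = (0.315) * (-8) + (-0.535) * (-6)
                   = 0.6900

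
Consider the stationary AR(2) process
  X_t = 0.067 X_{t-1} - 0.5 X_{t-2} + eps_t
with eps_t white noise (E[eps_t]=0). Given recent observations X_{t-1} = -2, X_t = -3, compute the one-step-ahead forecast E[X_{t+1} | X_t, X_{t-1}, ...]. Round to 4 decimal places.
E[X_{t+1} \mid \mathcal F_t] = 0.7990

For an AR(p) model X_t = c + sum_i phi_i X_{t-i} + eps_t, the
one-step-ahead conditional mean is
  E[X_{t+1} | X_t, ...] = c + sum_i phi_i X_{t+1-i}.
Substitute known values:
  E[X_{t+1} | ...] = (0.067) * (-3) + (-0.5) * (-2)
                   = 0.7990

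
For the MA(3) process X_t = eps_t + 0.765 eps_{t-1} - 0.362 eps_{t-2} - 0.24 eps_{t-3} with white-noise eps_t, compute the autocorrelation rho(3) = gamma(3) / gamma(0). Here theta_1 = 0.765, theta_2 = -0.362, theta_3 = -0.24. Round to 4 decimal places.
\rho(3) = -0.1353

For an MA(q) process with theta_0 = 1, the autocovariance is
  gamma(k) = sigma^2 * sum_{i=0..q-k} theta_i * theta_{i+k},
and rho(k) = gamma(k) / gamma(0). Sigma^2 cancels.
  numerator   = (1)*(-0.24) = -0.24.
  denominator = (1)^2 + (0.765)^2 + (-0.362)^2 + (-0.24)^2 = 1.773869.
  rho(3) = -0.24 / 1.773869 = -0.1353.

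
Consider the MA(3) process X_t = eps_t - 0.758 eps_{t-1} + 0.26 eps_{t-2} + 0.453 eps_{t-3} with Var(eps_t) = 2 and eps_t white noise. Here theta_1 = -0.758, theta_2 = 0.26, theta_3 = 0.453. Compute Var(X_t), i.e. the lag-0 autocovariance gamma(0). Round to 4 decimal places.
\gamma(0) = 3.6947

For an MA(q) process X_t = eps_t + sum_i theta_i eps_{t-i} with
Var(eps_t) = sigma^2, the variance is
  gamma(0) = sigma^2 * (1 + sum_i theta_i^2).
  sum_i theta_i^2 = (-0.758)^2 + (0.26)^2 + (0.453)^2 = 0.574564 + 0.0676 + 0.205209 = 0.847373.
  gamma(0) = 2 * (1 + 0.847373) = 2 * 1.847373 = 3.694746, which rounds to 3.6947.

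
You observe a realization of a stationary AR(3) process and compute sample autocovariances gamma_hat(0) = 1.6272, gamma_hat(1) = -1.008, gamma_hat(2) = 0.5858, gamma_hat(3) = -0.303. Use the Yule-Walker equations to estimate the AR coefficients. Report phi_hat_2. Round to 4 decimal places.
\hat\phi_{2} = -0.0160

The Yule-Walker equations for an AR(p) process read, in matrix form,
  Gamma_p phi = r_p,   with   (Gamma_p)_{ij} = gamma(|i - j|),
                       (r_p)_i = gamma(i),   i,j = 1..p.
Substitute the sample gammas (Toeplitz matrix and right-hand side of size 3):
  Gamma_p = [[1.6272, -1.008, 0.5858], [-1.008, 1.6272, -1.008], [0.5858, -1.008, 1.6272]]
  r_p     = [-1.008, 0.5858, -0.303]
Written out (R1..R3):
  (R1) 1.6272 phi_1 - 1.008 phi_2 + 0.5858 phi_3 = -1.008
  (R2) -1.008 phi_1 + 1.6272 phi_2 - 1.008 phi_3 = 0.5858
  (R3) 0.5858 phi_1 - 1.008 phi_2 + 1.6272 phi_3 = -0.303
Gaussian elimination:
  R2 <- R2 - (-1.008/1.6272) R1 = R2 - (-0.619469) R1:  1.002775 phi_2 - 0.645115 phi_3 = -0.038625
  R3 <- R3 - (0.5858/1.6272) R1 = R3 - (0.360005) R1:  -0.645115 phi_2 + 1.416309 phi_3 = 0.059885
  R3 <- R3 - (-0.645115/1.002775) R2 = R3 - (-0.64333) R2:  1.001287 phi_3 = 0.035036
Back-substitution:
  phi_hat_3 = 0.035036 / 1.001287 = 0.034991
  phi_hat_2 = (-0.038625 - (-0.645115)(0.034991)) / 1.002775 = -0.016007
  phi_hat_1 = (-1.008 - (-1.008)(-0.016007) - (0.5858)(0.034991)) / 1.6272 = -0.641982
So phi_hat = [-0.6420, -0.0160, 0.0350].
Therefore phi_hat_2 = -0.0160.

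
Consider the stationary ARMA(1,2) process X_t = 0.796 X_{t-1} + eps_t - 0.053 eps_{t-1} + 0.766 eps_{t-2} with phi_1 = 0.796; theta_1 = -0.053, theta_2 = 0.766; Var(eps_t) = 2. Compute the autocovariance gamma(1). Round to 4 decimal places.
\gamma(1) = 11.5096

Multiply the model equation by X_{t-k} and take expectations. With theta_0 = psi_0 = 1 and psi_j the MA(infinity) weights, this gives
  gamma(k) - sum_i phi_i gamma(k-i) = c_k,
  c_k = sigma^2 * sum_{j=k..q} theta_j psi_{j-k}   (c_k = 0 for k > q),
using gamma(-m) = gamma(m).
psi-weights needed (psi_j = theta_j + sum_i phi_i psi_{j-i}):
  psi_1 = theta_1 + phi_1 = -0.053 + (0.796) = 0.743
  psi_2 = theta_2 + phi_1 psi_1 = 0.766 + (0.796)(0.743) = 1.357428
Right-hand sides:
  c_0 = sigma^2 (1 + theta_1 psi_1 + theta_2 psi_2) = 2 * (1 + (-0.053)(0.743) + (0.766)(1.357428)) = 2 * 2.000411 = 4.000822
  c_1 = sigma^2 (theta_1 + theta_2 psi_1) = 2 * (-0.053 + (0.766)(0.743)) = 1.032276
  c_2 = sigma^2 theta_2 = 2 * (0.766) = 1.532
Equations for k = 0 and k = 1 (AR order 1):
  gamma(0) = phi_1 gamma(1) + c_0
  gamma(1) = phi_1 gamma(0) + c_1
Substituting the second into the first: gamma(0) (1 - phi_1^2) = c_0 + phi_1 c_1, so
  gamma(0) = (c_0 + phi_1 c_1) / (1 - phi_1^2) = (4.000822 + (0.796)(1.032276)) / (1 - (0.796)^2) = 4.822513 / 0.366384 = 13.162456.
  gamma(1) = phi_1 gamma(0) + c_1 = (0.796)(13.162456) + (1.032276) = 11.509591.
Therefore gamma(1) = 11.5096 (to 4 decimal places).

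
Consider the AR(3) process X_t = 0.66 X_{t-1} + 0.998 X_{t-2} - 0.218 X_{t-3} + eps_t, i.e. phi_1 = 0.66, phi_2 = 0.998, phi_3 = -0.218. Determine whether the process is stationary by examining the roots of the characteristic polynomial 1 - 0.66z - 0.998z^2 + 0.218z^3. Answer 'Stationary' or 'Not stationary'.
\text{Not stationary}

The AR(p) characteristic polynomial is P(z) = 1 - 0.66z - 0.998z^2 + 0.218z^3.
Stationarity requires all roots to lie outside the unit circle, i.e. |z| > 1 for every root.
Degree 3: look for a simple real root z0 first, then factor out (1 - z/z0) and solve the remaining quadratic.
Testing z0 = 5: P(5) = 1 + (-0.66)(5) + (-0.998)(5)^2 + (0.218)(5)^3
  = 1 + (-3.3) + (-24.95) + (27.25) = 0.  So z_0 = 5 is a root, |z_0| = 5.
Divide out the factor (1 - 0.2 z) = (1 - z/z0) (since 1/z0 = 0.2):
  P(z) = (1 - 0.2 z)(1 + (-0.46) z + (-1.09) z^2)
  [check: z-coef -0.46 - (0.2) = -0.66; z^2-coef -1.09 - (0.2)(-0.46) = -0.998; z^3-coef -(0.2)(-1.09) = 0.218.]
Remaining roots from the quadratic factor 1 + (-0.46) z + (-1.09) z^2:
  Set 1 + (-0.46) z + (-1.09) z^2 = 0, i.e. a z^2 + b z + c = 0 with a = -1.09, b = -0.46, c = 1.
  Discriminant D = b^2 - 4ac = (-0.46)^2 - 4*(-1.09)*1 = 0.2116 - (-4.36) = 4.5716.
  D >= 0, so the roots are real: z = (-b +/- sqrt(D)) / (2a) = (0.46 +/- 2.13813) / (-2.18).
    z_1 = (0.46 + 2.13813) / (-2.18) = -1.1918,   |z_1| = 1.1918.
    z_2 = (0.46 - 2.13813) / (-2.18) = 0.7698,   |z_2| = 0.7698.
Moduli of all roots: 5.0000, 1.1918, 0.7698.
All moduli strictly greater than 1? No.
Verdict: Not stationary.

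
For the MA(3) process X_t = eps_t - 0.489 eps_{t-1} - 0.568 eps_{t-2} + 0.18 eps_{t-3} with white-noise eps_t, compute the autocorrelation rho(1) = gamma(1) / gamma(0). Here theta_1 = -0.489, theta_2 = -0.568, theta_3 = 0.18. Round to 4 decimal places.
\rho(1) = -0.1966

For an MA(q) process with theta_0 = 1, the autocovariance is
  gamma(k) = sigma^2 * sum_{i=0..q-k} theta_i * theta_{i+k},
and rho(k) = gamma(k) / gamma(0). Sigma^2 cancels.
  numerator   = (1)*(-0.489) + (-0.489)*(-0.568) + (-0.568)*(0.18) = -0.313488.
  denominator = (1)^2 + (-0.489)^2 + (-0.568)^2 + (0.18)^2 = 1.594145.
  rho(1) = -0.313488 / 1.594145 = -0.1966.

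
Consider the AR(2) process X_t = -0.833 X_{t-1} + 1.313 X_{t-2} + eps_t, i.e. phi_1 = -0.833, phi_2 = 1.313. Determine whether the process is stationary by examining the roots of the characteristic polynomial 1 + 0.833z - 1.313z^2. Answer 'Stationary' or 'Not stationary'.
\text{Not stationary}

The AR(p) characteristic polynomial is P(z) = 1 + 0.833z - 1.313z^2.
Stationarity requires all roots to lie outside the unit circle, i.e. |z| > 1 for every root.
Set 1 + (0.833) z + (-1.313) z^2 = 0, i.e. a z^2 + b z + c = 0 with a = -1.313, b = 0.833, c = 1.
Discriminant D = b^2 - 4ac = (0.833)^2 - 4*(-1.313)*1 = 0.693889 - (-5.252) = 5.945889.
D >= 0, so the roots are real: z = (-b +/- sqrt(D)) / (2a) = (-0.833 +/- 2.438419) / (-2.626).
  z_1 = (-0.833 + 2.438419) / (-2.626) = -0.6114,   |z_1| = 0.6114.
  z_2 = (-0.833 - 2.438419) / (-2.626) = 1.2458,   |z_2| = 1.2458.
Moduli of all roots: 0.6114, 1.2458.
All moduli strictly greater than 1? No.
Verdict: Not stationary.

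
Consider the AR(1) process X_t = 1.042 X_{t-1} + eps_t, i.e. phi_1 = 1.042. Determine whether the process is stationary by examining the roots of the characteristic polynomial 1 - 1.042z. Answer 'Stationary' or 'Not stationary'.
\text{Not stationary}

The AR(p) characteristic polynomial is P(z) = 1 - 1.042z.
Stationarity requires all roots to lie outside the unit circle, i.e. |z| > 1 for every root.
This is linear in z: 1 + (-1.042) z = 0  =>  z = -1/(-1.042) = 0.959693,  |z| = 0.959693.
Moduli of all roots: 0.9597.
All moduli strictly greater than 1? No.
Verdict: Not stationary.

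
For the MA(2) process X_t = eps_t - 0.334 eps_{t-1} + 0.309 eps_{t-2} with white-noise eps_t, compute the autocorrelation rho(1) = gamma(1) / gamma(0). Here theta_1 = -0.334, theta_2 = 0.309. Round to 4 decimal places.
\rho(1) = -0.3622

For an MA(q) process with theta_0 = 1, the autocovariance is
  gamma(k) = sigma^2 * sum_{i=0..q-k} theta_i * theta_{i+k},
and rho(k) = gamma(k) / gamma(0). Sigma^2 cancels.
  numerator   = (1)*(-0.334) + (-0.334)*(0.309) = -0.437206.
  denominator = (1)^2 + (-0.334)^2 + (0.309)^2 = 1.207037.
  rho(1) = -0.437206 / 1.207037 = -0.3622.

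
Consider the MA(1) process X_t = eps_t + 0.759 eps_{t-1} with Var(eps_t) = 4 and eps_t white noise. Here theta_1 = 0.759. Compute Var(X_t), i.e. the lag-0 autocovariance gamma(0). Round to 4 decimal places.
\gamma(0) = 6.3043

For an MA(q) process X_t = eps_t + sum_i theta_i eps_{t-i} with
Var(eps_t) = sigma^2, the variance is
  gamma(0) = sigma^2 * (1 + sum_i theta_i^2).
  sum_i theta_i^2 = (0.759)^2 = 0.576081.
  gamma(0) = 4 * (1 + 0.576081) = 4 * 1.576081 = 6.304324, which rounds to 6.3043.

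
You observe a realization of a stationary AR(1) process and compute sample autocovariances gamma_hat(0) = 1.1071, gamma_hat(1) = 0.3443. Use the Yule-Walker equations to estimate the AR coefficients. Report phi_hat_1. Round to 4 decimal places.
\hat\phi_{1} = 0.3110

The Yule-Walker equations for an AR(p) process read, in matrix form,
  Gamma_p phi = r_p,   with   (Gamma_p)_{ij} = gamma(|i - j|),
                       (r_p)_i = gamma(i),   i,j = 1..p.
Substitute the sample gammas (Toeplitz matrix and right-hand side of size 1):
  Gamma_p = [[1.1071]]
  r_p     = [0.3443]
With p = 1 this is the single equation gamma(0) phi_1 = gamma(1):
  phi_hat_1 = gamma(1) / gamma(0) = 0.3443 / 1.1071 = 0.3110.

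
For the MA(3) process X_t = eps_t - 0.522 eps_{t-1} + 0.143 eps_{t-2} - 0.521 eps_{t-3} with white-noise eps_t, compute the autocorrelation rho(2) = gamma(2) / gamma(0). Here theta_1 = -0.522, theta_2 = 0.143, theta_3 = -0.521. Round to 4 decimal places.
\rho(2) = 0.2653

For an MA(q) process with theta_0 = 1, the autocovariance is
  gamma(k) = sigma^2 * sum_{i=0..q-k} theta_i * theta_{i+k},
and rho(k) = gamma(k) / gamma(0). Sigma^2 cancels.
  numerator   = (1)*(0.143) + (-0.522)*(-0.521) = 0.414962.
  denominator = (1)^2 + (-0.522)^2 + (0.143)^2 + (-0.521)^2 = 1.564374.
  rho(2) = 0.414962 / 1.564374 = 0.2653.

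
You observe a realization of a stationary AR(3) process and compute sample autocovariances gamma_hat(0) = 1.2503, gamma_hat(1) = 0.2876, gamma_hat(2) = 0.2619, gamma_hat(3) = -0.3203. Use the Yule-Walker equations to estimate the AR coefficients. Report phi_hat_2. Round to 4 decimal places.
\hat\phi_{2} = 0.2350

The Yule-Walker equations for an AR(p) process read, in matrix form,
  Gamma_p phi = r_p,   with   (Gamma_p)_{ij} = gamma(|i - j|),
                       (r_p)_i = gamma(i),   i,j = 1..p.
Substitute the sample gammas (Toeplitz matrix and right-hand side of size 3):
  Gamma_p = [[1.2503, 0.2876, 0.2619], [0.2876, 1.2503, 0.2876], [0.2619, 0.2876, 1.2503]]
  r_p     = [0.2876, 0.2619, -0.3203]
Written out (R1..R3):
  (R1) 1.2503 phi_1 + 0.2876 phi_2 + 0.2619 phi_3 = 0.2876
  (R2) 0.2876 phi_1 + 1.2503 phi_2 + 0.2876 phi_3 = 0.2619
  (R3) 0.2619 phi_1 + 0.2876 phi_2 + 1.2503 phi_3 = -0.3203
Gaussian elimination:
  R2 <- R2 - (0.2876/1.2503) R1 = R2 - (0.230025) R1:  1.184145 phi_2 + 0.227357 phi_3 = 0.195745
  R3 <- R3 - (0.2619/1.2503) R1 = R3 - (0.20947) R1:  0.227357 phi_2 + 1.19544 phi_3 = -0.380543
  R3 <- R3 - (0.227357/1.184145) R2 = R3 - (0.192001) R2:  1.151787 phi_3 = -0.418127
Back-substitution:
  phi_hat_3 = -0.418127 / 1.151787 = -0.363024
  phi_hat_2 = (0.195745 - (0.227357)(-0.363024)) / 1.184145 = 0.235006
  phi_hat_1 = (0.2876 - (0.2876)(0.235006) - (0.2619)(-0.363024)) / 1.2503 = 0.25201
So phi_hat = [0.2520, 0.2350, -0.3630].
Therefore phi_hat_2 = 0.2350.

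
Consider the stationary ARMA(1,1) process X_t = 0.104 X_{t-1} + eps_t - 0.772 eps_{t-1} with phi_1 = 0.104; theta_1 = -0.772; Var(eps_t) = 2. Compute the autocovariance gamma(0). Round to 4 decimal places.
\gamma(0) = 2.9022

Multiply the model equation by X_{t-k} and take expectations. With theta_0 = psi_0 = 1 and psi_j the MA(infinity) weights, this gives
  gamma(k) - sum_i phi_i gamma(k-i) = c_k,
  c_k = sigma^2 * sum_{j=k..q} theta_j psi_{j-k}   (c_k = 0 for k > q),
using gamma(-m) = gamma(m).
psi-weights needed (psi_j = theta_j + sum_i phi_i psi_{j-i}):
  psi_1 = theta_1 + phi_1 = -0.772 + (0.104) = -0.668
Right-hand sides:
  c_0 = sigma^2 (1 + theta_1 psi_1) = 2 * (1 + (-0.772)(-0.668)) = 2 * 1.515696 = 3.031392
  c_1 = sigma^2 theta_1 = 2 * (-0.772) = -1.544
  c_2 = 0
Equations for k = 0 and k = 1 (AR order 1):
  gamma(0) = phi_1 gamma(1) + c_0
  gamma(1) = phi_1 gamma(0) + c_1
Substituting the second into the first: gamma(0) (1 - phi_1^2) = c_0 + phi_1 c_1, so
  gamma(0) = (c_0 + phi_1 c_1) / (1 - phi_1^2) = (3.031392 + (0.104)(-1.544)) / (1 - (0.104)^2) = 2.870816 / 0.989184 = 2.902206.
Therefore gamma(0) = 2.9022 (to 4 decimal places).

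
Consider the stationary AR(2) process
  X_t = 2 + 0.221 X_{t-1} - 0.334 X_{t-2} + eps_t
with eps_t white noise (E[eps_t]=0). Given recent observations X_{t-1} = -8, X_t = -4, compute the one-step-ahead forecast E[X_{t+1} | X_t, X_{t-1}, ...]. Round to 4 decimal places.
E[X_{t+1} \mid \mathcal F_t] = 3.7880

For an AR(p) model X_t = c + sum_i phi_i X_{t-i} + eps_t, the
one-step-ahead conditional mean is
  E[X_{t+1} | X_t, ...] = c + sum_i phi_i X_{t+1-i}.
Substitute known values:
  E[X_{t+1} | ...] = 2 + (0.221) * (-4) + (-0.334) * (-8)
                   = 3.7880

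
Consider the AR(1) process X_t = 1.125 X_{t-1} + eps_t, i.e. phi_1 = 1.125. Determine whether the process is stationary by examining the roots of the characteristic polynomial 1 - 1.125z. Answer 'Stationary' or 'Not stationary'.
\text{Not stationary}

The AR(p) characteristic polynomial is P(z) = 1 - 1.125z.
Stationarity requires all roots to lie outside the unit circle, i.e. |z| > 1 for every root.
This is linear in z: 1 + (-1.125) z = 0  =>  z = -1/(-1.125) = 0.888889,  |z| = 0.888889.
Moduli of all roots: 0.8889.
All moduli strictly greater than 1? No.
Verdict: Not stationary.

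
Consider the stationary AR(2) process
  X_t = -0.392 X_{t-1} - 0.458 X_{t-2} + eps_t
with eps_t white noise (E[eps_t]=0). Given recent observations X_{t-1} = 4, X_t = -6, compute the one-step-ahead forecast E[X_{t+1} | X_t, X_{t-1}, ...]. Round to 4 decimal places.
E[X_{t+1} \mid \mathcal F_t] = 0.5200

For an AR(p) model X_t = c + sum_i phi_i X_{t-i} + eps_t, the
one-step-ahead conditional mean is
  E[X_{t+1} | X_t, ...] = c + sum_i phi_i X_{t+1-i}.
Substitute known values:
  E[X_{t+1} | ...] = (-0.392) * (-6) + (-0.458) * (4)
                   = 0.5200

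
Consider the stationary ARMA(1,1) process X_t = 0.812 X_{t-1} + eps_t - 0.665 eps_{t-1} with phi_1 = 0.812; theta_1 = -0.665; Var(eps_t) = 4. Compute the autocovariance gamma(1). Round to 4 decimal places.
\gamma(1) = 0.7940

Multiply the model equation by X_{t-k} and take expectations. With theta_0 = psi_0 = 1 and psi_j the MA(infinity) weights, this gives
  gamma(k) - sum_i phi_i gamma(k-i) = c_k,
  c_k = sigma^2 * sum_{j=k..q} theta_j psi_{j-k}   (c_k = 0 for k > q),
using gamma(-m) = gamma(m).
psi-weights needed (psi_j = theta_j + sum_i phi_i psi_{j-i}):
  psi_1 = theta_1 + phi_1 = -0.665 + (0.812) = 0.147
Right-hand sides:
  c_0 = sigma^2 (1 + theta_1 psi_1) = 4 * (1 + (-0.665)(0.147)) = 4 * 0.902245 = 3.60898
  c_1 = sigma^2 theta_1 = 4 * (-0.665) = -2.66
  c_2 = 0
Equations for k = 0 and k = 1 (AR order 1):
  gamma(0) = phi_1 gamma(1) + c_0
  gamma(1) = phi_1 gamma(0) + c_1
Substituting the second into the first: gamma(0) (1 - phi_1^2) = c_0 + phi_1 c_1, so
  gamma(0) = (c_0 + phi_1 c_1) / (1 - phi_1^2) = (3.60898 + (0.812)(-2.66)) / (1 - (0.812)^2) = 1.44906 / 0.340656 = 4.253734.
  gamma(1) = phi_1 gamma(0) + c_1 = (0.812)(4.253734) + (-2.66) = 0.794032.
Therefore gamma(1) = 0.7940 (to 4 decimal places).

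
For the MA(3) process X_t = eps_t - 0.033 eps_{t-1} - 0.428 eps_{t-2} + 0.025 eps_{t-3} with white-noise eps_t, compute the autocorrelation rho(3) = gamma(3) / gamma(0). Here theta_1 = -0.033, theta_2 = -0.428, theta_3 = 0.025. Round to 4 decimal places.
\rho(3) = 0.0211

For an MA(q) process with theta_0 = 1, the autocovariance is
  gamma(k) = sigma^2 * sum_{i=0..q-k} theta_i * theta_{i+k},
and rho(k) = gamma(k) / gamma(0). Sigma^2 cancels.
  numerator   = (1)*(0.025) = 0.025.
  denominator = (1)^2 + (-0.033)^2 + (-0.428)^2 + (0.025)^2 = 1.184898.
  rho(3) = 0.025 / 1.184898 = 0.0211.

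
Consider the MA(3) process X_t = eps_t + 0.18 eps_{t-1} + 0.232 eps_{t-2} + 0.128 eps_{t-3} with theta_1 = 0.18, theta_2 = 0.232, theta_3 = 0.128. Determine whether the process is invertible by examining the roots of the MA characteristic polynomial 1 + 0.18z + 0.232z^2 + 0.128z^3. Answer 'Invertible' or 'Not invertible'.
\text{Invertible}

The MA(q) characteristic polynomial is P(z) = 1 + 0.18z + 0.232z^2 + 0.128z^3.
Invertibility requires all roots to lie outside the unit circle, i.e. |z| > 1 for every root.
Degree 3: look for a simple real root z0 first, then factor out (1 - z/z0) and solve the remaining quadratic.
Testing z0 = -2.5: P(-2.5) = 1 + (0.18)(-2.5) + (0.232)(-2.5)^2 + (0.128)(-2.5)^3
  = 1 + (-0.45) + (1.45) + (-2) = 0.  So z_0 = -2.5 is a root, |z_0| = 2.5.
Divide out the factor (1 + 0.4 z) = (1 - z/z0) (since 1/z0 = -0.4):
  P(z) = (1 + 0.4 z)(1 + (-0.22) z + (0.32) z^2)
  [check: z-coef -0.22 - (-0.4) = 0.18; z^2-coef 0.32 - (-0.4)(-0.22) = 0.232; z^3-coef -(-0.4)(0.32) = 0.128.]
Remaining roots from the quadratic factor 1 + (-0.22) z + (0.32) z^2:
  Set 1 + (-0.22) z + (0.32) z^2 = 0, i.e. a z^2 + b z + c = 0 with a = 0.32, b = -0.22, c = 1.
  Discriminant D = b^2 - 4ac = (-0.22)^2 - 4*(0.32)*1 = 0.0484 - (1.28) = -1.2316.
  D < 0, so the roots are the complex-conjugate pair z = (-b +/- i sqrt(-D)) / (2a) = 0.3438 +/- 1.734i.
  For a conjugate pair |z|^2 = z * conj(z) = (product of roots) = c/a = 1/(0.32) = 3.125, so |z| = sqrt(3.125) = 1.7678 for both roots.
Moduli of all roots: 2.5000, 1.7678, 1.7678.
All moduli strictly greater than 1? Yes.
Verdict: Invertible.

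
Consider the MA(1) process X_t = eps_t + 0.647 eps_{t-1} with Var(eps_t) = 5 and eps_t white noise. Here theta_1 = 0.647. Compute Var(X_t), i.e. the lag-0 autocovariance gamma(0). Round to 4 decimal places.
\gamma(0) = 7.0930

For an MA(q) process X_t = eps_t + sum_i theta_i eps_{t-i} with
Var(eps_t) = sigma^2, the variance is
  gamma(0) = sigma^2 * (1 + sum_i theta_i^2).
  sum_i theta_i^2 = (0.647)^2 = 0.418609.
  gamma(0) = 5 * (1 + 0.418609) = 5 * 1.418609 = 7.093045, which rounds to 7.0930.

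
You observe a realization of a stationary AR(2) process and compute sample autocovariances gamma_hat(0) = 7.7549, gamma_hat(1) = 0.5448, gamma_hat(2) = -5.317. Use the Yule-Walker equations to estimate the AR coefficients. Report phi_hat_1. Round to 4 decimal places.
\hat\phi_{1} = 0.1190

The Yule-Walker equations for an AR(p) process read, in matrix form,
  Gamma_p phi = r_p,   with   (Gamma_p)_{ij} = gamma(|i - j|),
                       (r_p)_i = gamma(i),   i,j = 1..p.
Substitute the sample gammas (Toeplitz matrix and right-hand side of size 2):
  Gamma_p = [[7.7549, 0.5448], [0.5448, 7.7549]]
  r_p     = [0.5448, -5.317]
Written out:
  7.7549 phi_1 + 0.5448 phi_2 = 0.5448
  0.5448 phi_1 + 7.7549 phi_2 = -5.317
Solve by Cramer's rule:
  det = gamma(0)^2 - gamma(1)^2 = (7.7549)^2 - (0.5448)^2 = 60.13847401 - 0.29680704 = 59.84166697
  phi_hat_1 = [gamma(1) gamma(0) - gamma(1) gamma(2)] / det = [(0.5448)(7.7549) - (0.5448)(-5.317)] / 59.84166697 = 7.12157112 / 59.84166697 = 0.119
  phi_hat_2 = [gamma(0) gamma(2) - gamma(1)^2] / det = [(7.7549)(-5.317) - (0.5448)^2] / 59.84166697 = -41.52961034 / 59.84166697 = -0.694
So phi_hat = [0.1190, -0.6940].
Therefore phi_hat_1 = 0.1190.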